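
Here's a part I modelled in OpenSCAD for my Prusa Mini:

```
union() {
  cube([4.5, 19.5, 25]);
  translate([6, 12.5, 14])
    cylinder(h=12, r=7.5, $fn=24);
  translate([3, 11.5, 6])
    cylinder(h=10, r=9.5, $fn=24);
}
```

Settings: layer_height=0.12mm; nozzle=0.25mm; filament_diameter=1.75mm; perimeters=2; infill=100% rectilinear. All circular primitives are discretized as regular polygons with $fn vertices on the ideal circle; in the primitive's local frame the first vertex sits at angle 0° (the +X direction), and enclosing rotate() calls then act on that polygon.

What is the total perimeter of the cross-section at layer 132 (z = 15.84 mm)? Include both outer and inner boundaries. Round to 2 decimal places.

At z = 15.84 mm: the cube (footprint 4.5×19.5) is included at this height (perimeter 48.00 mm); the cylinder at (6, 12.5): section is a regular 24-gon, circumradius r=7.5 (perimeter = 2·24·7.500·sin(180°/24) = 46.99 mm); the r=9.5 cylinder at (3, 11.5) gives a regular 24-gon of circumradius 9.5 (constant along its height) (perimeter = 2·24·9.500·sin(180°/24) = 59.52 mm); Taking the union: the regions partially overlap (shared area 241.20 mm²), so the edge portions inside another operand are dropped and the merged outline is re-measured after clipping — boundary = 65.58 mm. Overall, the cross-section is a single solid region. Total boundary length (outer) = 65.58 mm.

65.58 mm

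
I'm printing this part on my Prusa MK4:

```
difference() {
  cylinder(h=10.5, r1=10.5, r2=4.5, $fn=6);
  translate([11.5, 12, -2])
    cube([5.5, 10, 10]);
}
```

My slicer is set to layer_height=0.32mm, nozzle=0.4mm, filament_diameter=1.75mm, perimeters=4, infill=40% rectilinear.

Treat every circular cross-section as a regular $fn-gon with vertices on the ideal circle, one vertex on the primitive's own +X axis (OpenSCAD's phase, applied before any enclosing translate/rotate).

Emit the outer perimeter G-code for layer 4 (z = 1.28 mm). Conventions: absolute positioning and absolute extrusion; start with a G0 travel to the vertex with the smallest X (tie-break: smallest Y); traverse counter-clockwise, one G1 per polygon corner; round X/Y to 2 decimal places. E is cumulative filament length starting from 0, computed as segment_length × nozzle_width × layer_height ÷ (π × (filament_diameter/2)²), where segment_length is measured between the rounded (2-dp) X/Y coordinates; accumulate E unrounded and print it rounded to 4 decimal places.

At z = 1.28 mm: the cone (r1=10.5→r2=4.5) has section circumradius 9.769 here — a regular 6-gon; the cube at (11.5, 12) (footprint 5.5×10) is included at this height; Taking the first minus the rest: starting from the cone, the 5.5×10 cube at (11.5, 12) misses the remaining region (no effect) — 1 connected region. The outline is a single polygon with 6 vertices. Extrusion per mm of travel: 0.4 × 0.32 / (π × 0.875²) = 0.053216. Accumulating E over each segment gives final E = 3.1188.

G0 X-9.77 Y0.00 Z1.28
G1 X-4.88 Y-8.46 E0.5200
G1 X4.88 Y-8.46 E1.0394
G1 X9.77 Y0.00 E1.5594
G1 X4.88 Y8.46 E2.0794
G1 X-4.88 Y8.46 E2.5988
G1 X-9.77 Y0.00 E3.1188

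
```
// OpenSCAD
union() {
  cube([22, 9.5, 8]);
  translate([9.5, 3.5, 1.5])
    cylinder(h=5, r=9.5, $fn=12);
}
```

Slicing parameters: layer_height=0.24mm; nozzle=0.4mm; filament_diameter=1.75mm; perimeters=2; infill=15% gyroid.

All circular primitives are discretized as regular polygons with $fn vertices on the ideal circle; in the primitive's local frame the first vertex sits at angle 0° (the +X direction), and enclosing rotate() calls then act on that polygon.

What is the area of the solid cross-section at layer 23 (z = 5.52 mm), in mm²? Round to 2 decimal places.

313.32 mm²

At z = 5.52 mm: the cube is present — its section is the full 22×9.5 rectangle (area 209.00 mm²); the r=9.5 cylinder at (9.5, 3.5) gives a regular 12-gon of circumradius 9.5 (constant along its height) (area = (12/2)·9.500²·sin(360°/12) = 270.75 mm²); Combining (union): the regions partially overlap — summed areas 479.75 mm² minus the doubly-counted overlap 166.43 mm² gives 313.32 mm² — area = 313.32 mm². Overall, the cross-section is a single solid region. Net area = 313.32 mm².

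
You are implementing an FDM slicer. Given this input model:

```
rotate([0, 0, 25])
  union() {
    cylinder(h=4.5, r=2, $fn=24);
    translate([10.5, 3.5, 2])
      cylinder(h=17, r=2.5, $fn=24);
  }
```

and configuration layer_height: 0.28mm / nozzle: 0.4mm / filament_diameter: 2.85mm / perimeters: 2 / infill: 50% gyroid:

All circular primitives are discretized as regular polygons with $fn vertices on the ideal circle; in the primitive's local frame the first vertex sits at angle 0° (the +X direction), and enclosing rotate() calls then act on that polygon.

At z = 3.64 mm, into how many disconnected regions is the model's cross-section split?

2

At z = 3.64 mm: the r=2 cylinder contributes a regular 24-gon of circumradius 2; the cylinder at (10.5, 3.5): section is a regular 24-gon, circumradius r=2.5; Taking the union: the 2 present regions are separate (no shared area or edge), so areas and boundary lengths simply add and each stays a separate island — 2 connected regions; (rotated 25° about Z; rotation is an isometry so areas/perimeters/island counts are preserved). The result has 2 disconnected regions.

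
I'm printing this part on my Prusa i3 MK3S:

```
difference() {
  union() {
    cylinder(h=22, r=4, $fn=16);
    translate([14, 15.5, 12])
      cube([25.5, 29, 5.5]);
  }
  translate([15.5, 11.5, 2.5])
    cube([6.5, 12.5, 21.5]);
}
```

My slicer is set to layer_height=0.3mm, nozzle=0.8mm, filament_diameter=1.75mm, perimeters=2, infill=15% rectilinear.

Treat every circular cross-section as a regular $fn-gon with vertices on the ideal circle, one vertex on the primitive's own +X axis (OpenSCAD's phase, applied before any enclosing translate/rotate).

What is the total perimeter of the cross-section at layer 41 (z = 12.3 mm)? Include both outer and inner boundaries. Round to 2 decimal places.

150.97 mm

At z = 12.3 mm: the r=4 cylinder contributes a regular 16-gon of circumradius 4 (perimeter = 2·16·4.000·sin(180°/16) = 24.97 mm); the cube at (14, 15.5) (footprint 25.5×29) is included at this height (perimeter 109.00 mm); Combining (union): the 2 present regions are separate (no shared area or edge), so areas and boundary lengths simply add and each stays a separate island — boundary = 133.97 mm; the 6.5×12.5 cube at (15.5, 11.5) contributes its full rectangle (perimeter 38.00 mm); Subtracting the remaining from the first: starting from the result so far, the 6.5×12.5 cube at (15.5, 11.5) partially overlaps it — only the 55.25 mm² overlap (of its 81.25 mm²) is removed, clipping the outline — boundary = 150.97 mm. Overall, the cross-section has 2 separate islands. Total boundary length (outer) = 150.97 mm.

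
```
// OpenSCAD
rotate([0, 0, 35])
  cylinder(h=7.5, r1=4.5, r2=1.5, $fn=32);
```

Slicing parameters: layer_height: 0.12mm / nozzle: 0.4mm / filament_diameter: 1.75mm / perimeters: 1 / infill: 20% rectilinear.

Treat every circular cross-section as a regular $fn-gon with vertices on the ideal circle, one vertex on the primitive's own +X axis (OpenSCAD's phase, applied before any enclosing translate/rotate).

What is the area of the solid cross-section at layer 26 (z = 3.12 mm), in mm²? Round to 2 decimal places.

33.01 mm²

At z = 3.12 mm: the cone (r1=4.5→r2=1.5) has section circumradius 3.252 here — a regular 32-gon (area = (32/2)·3.252²·sin(360°/32) = 33.01 mm²); (rotated 35° about Z; rotation is an isometry so areas/perimeters/island counts are preserved). Overall, the cross-section is a single solid region. Net area = 33.01 mm².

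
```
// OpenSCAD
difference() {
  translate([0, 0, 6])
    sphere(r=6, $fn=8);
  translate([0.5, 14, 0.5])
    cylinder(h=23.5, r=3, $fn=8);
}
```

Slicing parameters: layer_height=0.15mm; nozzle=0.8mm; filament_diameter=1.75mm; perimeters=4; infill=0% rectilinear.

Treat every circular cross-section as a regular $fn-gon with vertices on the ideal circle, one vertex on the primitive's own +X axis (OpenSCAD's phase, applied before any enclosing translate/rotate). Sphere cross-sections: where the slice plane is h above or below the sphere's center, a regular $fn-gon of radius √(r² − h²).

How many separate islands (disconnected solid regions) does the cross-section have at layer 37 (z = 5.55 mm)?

At z = 5.55 mm: the r=6 sphere slices to a regular 8-gon of circumradius 5.983 (√(r²−h²) with h=0.45 from center); the cylinder at (0.5, 14): section is a regular 8-gon, circumradius r=3; Subtracting the remaining from the first: starting from the r=6 sphere, the r=3 cylinder at (0.5, 14) misses the remaining region (no effect) — 1 connected region. Overall, the cross-section is a single solid region. Island count = 1.

1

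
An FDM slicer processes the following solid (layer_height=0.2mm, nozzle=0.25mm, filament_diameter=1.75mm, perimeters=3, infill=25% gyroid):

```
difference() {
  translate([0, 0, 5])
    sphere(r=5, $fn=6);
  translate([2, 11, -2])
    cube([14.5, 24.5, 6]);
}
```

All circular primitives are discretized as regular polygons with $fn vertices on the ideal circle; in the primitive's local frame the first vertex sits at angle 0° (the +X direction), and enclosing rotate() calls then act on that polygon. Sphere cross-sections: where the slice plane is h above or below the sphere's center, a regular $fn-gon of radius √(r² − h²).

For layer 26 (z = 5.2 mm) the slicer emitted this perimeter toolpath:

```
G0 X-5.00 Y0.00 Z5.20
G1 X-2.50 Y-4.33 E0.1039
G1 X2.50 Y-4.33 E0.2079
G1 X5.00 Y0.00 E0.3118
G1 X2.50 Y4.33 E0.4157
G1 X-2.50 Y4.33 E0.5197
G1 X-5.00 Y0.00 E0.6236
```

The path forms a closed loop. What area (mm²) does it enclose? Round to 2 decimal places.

64.95 mm²

Apply the shoelace formula to the sequence of (X, Y) vertices; enclosed area = 64.95 mm².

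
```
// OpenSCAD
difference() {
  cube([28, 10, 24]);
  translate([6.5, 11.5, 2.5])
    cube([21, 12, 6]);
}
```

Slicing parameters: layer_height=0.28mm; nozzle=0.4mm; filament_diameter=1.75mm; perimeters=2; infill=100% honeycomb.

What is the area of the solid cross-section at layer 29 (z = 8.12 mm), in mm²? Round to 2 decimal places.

At z = 8.12 mm: the cube (footprint 28×10) is included at this height (area 280.00 mm²); the cube at (6.5, 11.5) (footprint 21×12) is included at this height (area 252.00 mm²); Subtracting the remaining from the first: starting from the 28×10 cube (280.00 mm²), the 21×12 cube at (6.5, 11.5) misses the remaining region (no effect) — area = 280.00 mm². Overall, the cross-section is a single solid region. Net area = 280.00 mm².

280.00 mm²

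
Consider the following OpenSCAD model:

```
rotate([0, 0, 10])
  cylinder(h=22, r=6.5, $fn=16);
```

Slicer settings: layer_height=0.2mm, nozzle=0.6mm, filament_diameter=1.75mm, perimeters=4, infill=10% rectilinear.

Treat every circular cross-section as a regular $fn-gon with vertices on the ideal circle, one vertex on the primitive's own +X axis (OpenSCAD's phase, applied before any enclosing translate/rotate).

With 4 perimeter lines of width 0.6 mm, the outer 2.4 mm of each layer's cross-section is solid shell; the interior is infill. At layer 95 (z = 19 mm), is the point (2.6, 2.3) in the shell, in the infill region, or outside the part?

At z = 19 mm: the cylinder: section is a regular 16-gon, circumradius r=6.5; (whole slice rotated 10° about Z — lengths, areas and connectivity unchanged). Overall, the cross-section is a single solid region. Undo the 10° rotation: the query point maps to (2.960, 1.814) in the un-rotated model frame. The nearest boundary edge runs (6.01, 2.49)→(4.60, 4.60); distance from the point to it = 2.91 mm. The point is inside the cross-section and 2.91 mm from the nearest boundary — more than the 2.4 mm shell width (4 × 0.6), so it's in the infill interior.

infill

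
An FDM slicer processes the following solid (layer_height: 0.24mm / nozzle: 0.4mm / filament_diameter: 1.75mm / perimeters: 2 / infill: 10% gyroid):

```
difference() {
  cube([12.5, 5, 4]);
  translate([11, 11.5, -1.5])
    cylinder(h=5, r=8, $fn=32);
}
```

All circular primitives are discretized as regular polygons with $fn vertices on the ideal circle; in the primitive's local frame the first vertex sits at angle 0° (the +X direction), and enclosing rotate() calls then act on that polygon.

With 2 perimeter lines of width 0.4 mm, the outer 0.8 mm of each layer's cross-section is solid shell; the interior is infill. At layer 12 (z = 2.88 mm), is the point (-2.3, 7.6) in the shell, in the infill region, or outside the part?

At z = 2.88 mm: the 12.5×5 cube contributes its full rectangle; the r=8 cylinder at (11, 11.5) contributes a regular 32-gon of circumradius 8; Subtracting the remaining from the first: starting from the 12.5×5 cube, the r=8 cylinder at (11, 11.5) partially overlaps it — only the 6.77 mm² overlap (of its 199.77 mm²) is removed, clipping the outline — 1 connected region. Overall, the cross-section is a single solid region. The nearest boundary edge runs (0.00, 0.00)→(0.00, 5.00); distance from the point to it = 3.47 mm. The point is not inside any of the regions above, so it lies outside the cross-section (3.47 mm from the nearest boundary).

outside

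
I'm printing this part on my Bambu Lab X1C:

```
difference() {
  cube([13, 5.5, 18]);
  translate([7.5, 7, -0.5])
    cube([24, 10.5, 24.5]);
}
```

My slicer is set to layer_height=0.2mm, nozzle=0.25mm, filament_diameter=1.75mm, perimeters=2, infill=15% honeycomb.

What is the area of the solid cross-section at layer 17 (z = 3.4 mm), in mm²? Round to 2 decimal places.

At z = 3.4 mm: the 13×5.5 cube contributes its full rectangle (area 71.50 mm²); the cube at (7.5, 7) (footprint 24×10.5) is included at this height (area 252.00 mm²); Taking the first minus the rest: starting from the 13×5.5 cube (71.50 mm²), the 24×10.5 cube at (7.5, 7) misses the remaining region (no effect) — area = 71.50 mm². Overall, the cross-section is a single solid region. Net area = 71.50 mm².

71.50 mm²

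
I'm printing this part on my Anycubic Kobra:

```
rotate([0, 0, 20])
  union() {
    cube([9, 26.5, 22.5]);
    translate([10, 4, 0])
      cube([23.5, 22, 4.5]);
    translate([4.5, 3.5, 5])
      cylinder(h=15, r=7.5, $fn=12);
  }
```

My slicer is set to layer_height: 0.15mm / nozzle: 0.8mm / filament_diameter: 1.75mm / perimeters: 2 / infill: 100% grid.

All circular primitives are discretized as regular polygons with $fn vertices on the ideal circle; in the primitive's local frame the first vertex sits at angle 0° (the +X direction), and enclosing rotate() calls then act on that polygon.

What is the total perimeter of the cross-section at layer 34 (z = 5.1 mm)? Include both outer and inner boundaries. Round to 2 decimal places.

80.21 mm

At z = 5.1 mm: the 9×26.5 cube contributes its full rectangle (perimeter 71.00 mm); the cube at (10, 4) does not reach this height (z outside [0, 4.5]); the r=7.5 cylinder at (4.5, 3.5) gives a regular 12-gon of circumradius 7.5 (constant along its height) (perimeter = 2·12·7.500·sin(180°/12) = 46.59 mm); Merging all regions: the regions partially overlap (shared area 93.16 mm²), so the edge portions inside another operand are dropped and the merged outline is re-measured after clipping — boundary = 80.21 mm; (rotated 20° about Z; rotation is an isometry so areas/perimeters/island counts are preserved). Overall, the cross-section is a single solid region. Total boundary length (outer) = 80.21 mm.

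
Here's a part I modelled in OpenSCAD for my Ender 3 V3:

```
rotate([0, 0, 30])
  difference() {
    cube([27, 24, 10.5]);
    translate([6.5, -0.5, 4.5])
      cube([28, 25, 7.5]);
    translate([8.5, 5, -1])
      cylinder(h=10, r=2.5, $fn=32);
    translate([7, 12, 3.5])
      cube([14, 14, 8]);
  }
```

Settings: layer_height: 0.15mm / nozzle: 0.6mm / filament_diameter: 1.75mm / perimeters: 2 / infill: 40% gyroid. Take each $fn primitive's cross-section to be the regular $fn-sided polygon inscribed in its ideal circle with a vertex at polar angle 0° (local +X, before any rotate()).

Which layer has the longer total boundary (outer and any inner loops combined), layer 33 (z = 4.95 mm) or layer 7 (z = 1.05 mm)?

Layer 33 (z = 4.95): the cube is present — its section is the full 27×24 rectangle (perimeter 102.00 mm); the cube at (6.5, -0.5) (footprint 28×25) is included at this height (perimeter 106.00 mm); the cylinder at (8.5, 5): section is a regular 32-gon, circumradius r=2.5 (perimeter = 2·32·2.500·sin(180°/32) = 15.68 mm); the cube at (7, 12) is present — its section is the full 14×14 rectangle (perimeter 56.00 mm); After the difference (first − rest): starting from the 27×24 cube, the 28×25 cube at (6.5, -0.5) partially overlaps it — only the 492.00 mm² overlap (of its 700.00 mm²) is removed, clipping the outline; the r=2.5 cylinder at (8.5, 5) partially overlaps it — only the 1.00 mm² overlap (of its 19.51 mm²) is removed, clipping the outline; the 14×14 cube at (7, 12) misses the remaining region (no effect) — boundary = 61.22 mm; (rotated 30° about Z; rotation is an isometry so areas/perimeters/island counts are preserved). So its perimeter = 61.22 mm. Layer 7 (z = 1.05): the cube is present — its section is the full 27×24 rectangle (perimeter 102.00 mm); the cube at (6.5, -0.5) does not reach this height (z outside [4.5, 12]); the cylinder at (8.5, 5): section is a regular 32-gon, circumradius r=2.5 (perimeter = 2·32·2.500·sin(180°/32) = 15.68 mm); the cube at (7, 12) is absent (z outside [3.5, 11.5]); Subtracting the remaining from the first: starting from the 27×24 cube, the r=2.5 cylinder at (8.5, 5) lies wholly inside it (removes its full 19.51 mm² and its 15.68 mm outline becomes a hole wall) — boundary (outer + 1 inner loop) = 117.68 mm; (rotated 30° about Z; rotation is an isometry so areas/perimeters/island counts are preserved). So its perimeter = 117.68 mm. Layer 7 is larger (117.68 vs 61.22 mm).

layer 7 (z = 1.05 mm)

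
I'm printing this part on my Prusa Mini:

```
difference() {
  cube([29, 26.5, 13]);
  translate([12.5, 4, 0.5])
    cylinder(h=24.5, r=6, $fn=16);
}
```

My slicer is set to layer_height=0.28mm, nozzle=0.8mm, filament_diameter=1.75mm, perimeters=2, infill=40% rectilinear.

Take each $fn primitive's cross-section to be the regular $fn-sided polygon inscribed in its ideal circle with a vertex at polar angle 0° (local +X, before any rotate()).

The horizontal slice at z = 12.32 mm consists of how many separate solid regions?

1

At z = 12.32 mm: the cube is present — its section is the full 29×26.5 rectangle; the r=6 cylinder at (12.5, 4) contributes a regular 16-gon of circumradius 6; After the difference (first − rest): starting from the 29×26.5 cube, the r=6 cylinder at (12.5, 4) partially overlaps it — only the 98.56 mm² overlap (of its 110.21 mm²) is removed, clipping the outline — 1 connected region. The result has 1 disconnected region.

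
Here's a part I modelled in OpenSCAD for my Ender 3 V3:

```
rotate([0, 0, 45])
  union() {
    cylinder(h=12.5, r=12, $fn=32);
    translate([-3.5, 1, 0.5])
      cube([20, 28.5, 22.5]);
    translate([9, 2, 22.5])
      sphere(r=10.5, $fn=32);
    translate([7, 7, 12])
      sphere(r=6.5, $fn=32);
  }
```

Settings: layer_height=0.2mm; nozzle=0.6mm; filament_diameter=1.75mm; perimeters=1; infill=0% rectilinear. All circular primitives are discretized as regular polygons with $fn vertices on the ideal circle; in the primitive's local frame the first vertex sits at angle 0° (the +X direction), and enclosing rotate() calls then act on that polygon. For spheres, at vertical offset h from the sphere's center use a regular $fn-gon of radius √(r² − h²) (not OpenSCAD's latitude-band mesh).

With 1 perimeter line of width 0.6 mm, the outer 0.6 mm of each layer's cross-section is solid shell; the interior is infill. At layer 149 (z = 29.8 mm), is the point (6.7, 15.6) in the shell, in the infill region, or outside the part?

At z = 29.8 mm: the cylinder is not intersected at this z (z outside [0, 12.5]); the cube at (-3.5, 1) is not intersected at this z (z outside [0.5, 23]); the r=10.5 sphere at (9, 2) slices to a regular 32-gon of circumradius 7.547 (√(r²−h²) with h=7.3 from center); the sphere at (7, 7) does not reach this height (|z−center|=17.800 > r=6.5); Combining (union): only the r=10.5 sphere at (9, 2) is present, so the union is just that shape — 1 connected region; (whole slice rotated 45° about Z — lengths, areas and connectivity unchanged). Overall, the cross-section is a single solid region. Undo the 45° rotation: the query point maps to (15.768, 6.293) in the un-rotated model frame. The nearest boundary edge runs (15.97, 4.89)→(15.28, 6.19); distance from the point to it = 0.48 mm. The point is not inside any of the regions above, so it lies outside the cross-section (0.48 mm from the nearest boundary).

outside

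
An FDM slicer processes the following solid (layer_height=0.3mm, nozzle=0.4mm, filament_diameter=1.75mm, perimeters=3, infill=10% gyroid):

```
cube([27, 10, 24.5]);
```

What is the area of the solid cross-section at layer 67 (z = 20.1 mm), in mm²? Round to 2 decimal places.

At z = 20.1 mm: the 27×10 cube contributes its full rectangle (area 270.00 mm²). Overall, the cross-section is a single solid region. Net area = 270.00 mm².

270.00 mm²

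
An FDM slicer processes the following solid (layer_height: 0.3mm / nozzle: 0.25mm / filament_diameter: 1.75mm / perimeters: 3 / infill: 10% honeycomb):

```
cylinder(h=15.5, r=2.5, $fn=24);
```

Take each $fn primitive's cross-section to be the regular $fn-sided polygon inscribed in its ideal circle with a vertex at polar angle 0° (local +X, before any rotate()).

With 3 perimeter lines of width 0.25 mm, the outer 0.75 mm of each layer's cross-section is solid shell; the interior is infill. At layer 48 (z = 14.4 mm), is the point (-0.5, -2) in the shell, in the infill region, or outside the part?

At z = 14.4 mm: the r=2.5 cylinder gives a regular 24-gon of circumradius 2.5 (constant along its height). Overall, the cross-section is a single solid region. The nearest boundary edge runs (-0.65, -2.41)→(-0.00, -2.50); distance from the point to it = 0.43 mm. The point is inside the cross-section, 0.43 mm from the nearest boundary — within the 0.75 mm shell band (3 × 0.25).

shell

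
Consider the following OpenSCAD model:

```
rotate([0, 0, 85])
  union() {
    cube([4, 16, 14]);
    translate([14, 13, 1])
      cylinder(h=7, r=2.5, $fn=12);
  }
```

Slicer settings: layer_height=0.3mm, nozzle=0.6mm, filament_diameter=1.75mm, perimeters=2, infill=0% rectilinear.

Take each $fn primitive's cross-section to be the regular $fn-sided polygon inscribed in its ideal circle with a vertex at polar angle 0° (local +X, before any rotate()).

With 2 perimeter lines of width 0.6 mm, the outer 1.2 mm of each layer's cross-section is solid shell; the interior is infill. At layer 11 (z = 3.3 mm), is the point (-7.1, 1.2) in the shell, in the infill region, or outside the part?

shell

At z = 3.3 mm: the cube is present — its section is the full 4×16 rectangle; the r=2.5 cylinder at (14, 13) contributes a regular 12-gon of circumradius 2.5; Combining (union): the 2 present regions are separate (no shared area or edge), so areas and boundary lengths simply add and each stays a separate island — 2 connected regions; (whole slice rotated 85° about Z — lengths, areas and connectivity unchanged). Overall, the cross-section has 2 separate islands. Undo the 85° rotation: the query point maps to (0.577, 7.178) in the un-rotated model frame. The nearest boundary edge runs (0.00, 0.00)→(0.00, 16.00); distance from the point to it = 0.58 mm. (Shell/infill is judged within the island containing the point — the largest one.) The point is inside the cross-section, 0.58 mm from the nearest boundary — within the 1.2 mm shell band (2 × 0.6).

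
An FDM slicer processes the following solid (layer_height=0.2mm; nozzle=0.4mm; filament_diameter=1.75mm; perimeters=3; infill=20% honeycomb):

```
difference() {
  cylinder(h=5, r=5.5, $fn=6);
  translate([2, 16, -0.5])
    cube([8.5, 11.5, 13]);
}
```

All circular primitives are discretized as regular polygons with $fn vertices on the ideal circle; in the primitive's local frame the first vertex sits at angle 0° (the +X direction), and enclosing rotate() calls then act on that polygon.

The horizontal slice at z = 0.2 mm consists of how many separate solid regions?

1

At z = 0.2 mm: the cylinder: section is a regular 6-gon, circumradius r=5.5; the 8.5×11.5 cube at (2, 16) contributes its full rectangle; Subtracting the remaining from the first: starting from the r=5.5 cylinder, the 8.5×11.5 cube at (2, 16) misses the remaining region (no effect) — 1 connected region. The result has 1 disconnected region.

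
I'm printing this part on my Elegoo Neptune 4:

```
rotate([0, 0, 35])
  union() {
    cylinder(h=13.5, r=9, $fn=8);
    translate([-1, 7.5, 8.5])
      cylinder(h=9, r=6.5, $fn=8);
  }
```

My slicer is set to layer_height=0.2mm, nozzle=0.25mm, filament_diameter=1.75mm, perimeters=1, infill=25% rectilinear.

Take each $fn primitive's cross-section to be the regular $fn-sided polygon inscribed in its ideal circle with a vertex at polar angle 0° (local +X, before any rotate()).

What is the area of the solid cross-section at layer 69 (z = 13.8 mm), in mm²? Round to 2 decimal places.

119.50 mm²

At z = 13.8 mm: the cylinder does not reach this height (z outside [0, 13.5]); the cylinder at (-1, 7.5): section is a regular 8-gon, circumradius r=6.5 (area = (8/2)·6.500²·sin(360°/8) = 119.50 mm²); Combining (union): only the r=6.5 cylinder at (-1, 7.5) is present, so the union is just that shape — area = 119.50 mm²; (rotated 35° about Z; rotation is an isometry so areas/perimeters/island counts are preserved). Overall, the cross-section is a single solid region. Net area = 119.50 mm².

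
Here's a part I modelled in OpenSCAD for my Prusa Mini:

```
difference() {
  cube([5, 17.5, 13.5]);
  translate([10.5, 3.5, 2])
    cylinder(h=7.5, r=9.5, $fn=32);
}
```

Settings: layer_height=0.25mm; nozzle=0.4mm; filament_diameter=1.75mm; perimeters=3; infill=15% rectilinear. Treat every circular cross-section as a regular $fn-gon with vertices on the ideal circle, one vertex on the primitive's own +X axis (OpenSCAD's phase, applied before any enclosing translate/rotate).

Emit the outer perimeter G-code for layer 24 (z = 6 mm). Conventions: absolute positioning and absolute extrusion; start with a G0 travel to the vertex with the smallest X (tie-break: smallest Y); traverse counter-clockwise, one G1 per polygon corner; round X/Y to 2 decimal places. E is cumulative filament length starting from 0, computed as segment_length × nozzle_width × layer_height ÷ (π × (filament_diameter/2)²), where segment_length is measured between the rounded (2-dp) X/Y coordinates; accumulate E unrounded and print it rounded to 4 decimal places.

G0 X0.00 Y0.00 Z6.00
G1 X1.68 Y0.00 E0.0698
G1 X1.18 Y1.65 E0.1415
G1 X1.00 Y3.50 E0.2188
G1 X1.18 Y5.35 E0.2961
G1 X1.72 Y7.14 E0.3738
G1 X2.60 Y8.78 E0.4512
G1 X3.78 Y10.22 E0.5286
G1 X5.00 Y11.22 E0.5942
G1 X5.00 Y17.50 E0.8553
G1 X0.00 Y17.50 E1.0631
G1 X0.00 Y0.00 E1.7907

At z = 6 mm: the 5×17.5 cube contributes its full rectangle; the r=9.5 cylinder at (10.5, 3.5) contributes a regular 32-gon of circumradius 9.5; Taking the first minus the rest: starting from the 5×17.5 cube, the r=9.5 cylinder at (10.5, 3.5) partially overlaps it — only the 34.56 mm² overlap (of its 281.71 mm²) is removed, clipping the outline — 1 connected region. The outline is a single polygon with 11 vertices. Extrusion per mm of travel: 0.4 × 0.25 / (π × 0.875²) = 0.041575. Accumulating E over each segment gives final E = 1.7907.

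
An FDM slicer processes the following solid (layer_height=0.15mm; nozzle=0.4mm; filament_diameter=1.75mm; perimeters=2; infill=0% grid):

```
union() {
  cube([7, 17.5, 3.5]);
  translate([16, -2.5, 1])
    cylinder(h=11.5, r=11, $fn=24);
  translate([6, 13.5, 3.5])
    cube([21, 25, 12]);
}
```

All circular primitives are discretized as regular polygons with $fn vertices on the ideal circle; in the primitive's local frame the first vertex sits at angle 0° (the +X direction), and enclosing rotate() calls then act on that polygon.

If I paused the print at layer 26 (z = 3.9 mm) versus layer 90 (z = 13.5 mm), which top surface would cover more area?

Layer 26 (z = 3.9): the cube does not reach this height (z outside [0, 3.5]); the r=11 cylinder at (16, -2.5) gives a regular 24-gon of circumradius 11 (constant along its height) (area = (24/2)·11.000²·sin(360°/24) = 375.81 mm²); the cube at (6, 13.5) is present — its section is the full 21×25 rectangle (area 525.00 mm²); Combining (union): the 2 present regions are separate (no shared area or edge), so areas and boundary lengths simply add and each stays a separate island — area = 900.81 mm². So its area = 900.81 mm². Layer 90 (z = 13.5): the cube is not intersected at this z (z outside [0, 3.5]); the cylinder at (16, -2.5) does not reach this height (z outside [1, 12.5]); the cube at (6, 13.5) is present — its section is the full 21×25 rectangle (area 525.00 mm²); Combining (union): only the 21×25 cube at (6, 13.5) is present, so the union is just that shape — area = 525.00 mm². So its area = 525.00 mm². Layer 26 is larger (900.81 vs 525.00 mm²).

layer 26 (z = 3.9 mm)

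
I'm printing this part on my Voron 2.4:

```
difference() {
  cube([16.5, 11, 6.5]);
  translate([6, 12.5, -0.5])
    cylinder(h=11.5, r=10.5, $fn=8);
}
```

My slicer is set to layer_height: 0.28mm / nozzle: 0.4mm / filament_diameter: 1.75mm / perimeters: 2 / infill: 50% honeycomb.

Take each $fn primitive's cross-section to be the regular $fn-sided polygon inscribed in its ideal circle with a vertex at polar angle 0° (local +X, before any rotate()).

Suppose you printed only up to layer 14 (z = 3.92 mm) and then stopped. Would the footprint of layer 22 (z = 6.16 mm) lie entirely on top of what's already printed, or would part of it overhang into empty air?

Compare the two slices. At z = 3.92: the cube is present — its section is the full 16.5×11 rectangle (area 181.50 mm²); the cylinder at (6, 12.5): section is a regular 8-gon, circumradius r=10.5 (area = (8/2)·10.500²·sin(360°/8) = 311.83 mm²); Taking the first minus the rest: starting from the 16.5×11 cube (181.50 mm²), the r=10.5 cylinder at (6, 12.5) partially overlaps it — only the 109.22 mm² overlap (of its 311.83 mm²) is removed, clipping the outline — area = 72.28 mm². At z = 6.16: the 16.5×11 cube contributes its full rectangle (area 181.50 mm²); the r=10.5 cylinder at (6, 12.5) contributes a regular 8-gon of circumradius 10.5 (area = (8/2)·10.500²·sin(360°/8) = 311.83 mm²); After the difference (first − rest): starting from the 16.5×11 cube (181.50 mm²), the r=10.5 cylinder at (6, 12.5) partially overlaps it — only the 109.22 mm² overlap (of its 311.83 mm²) is removed, clipping the outline — area = 72.28 mm². Checking containment: the cross-section at z = 6.16 is a subset of the cross-section at z = 3.92.

entirely on top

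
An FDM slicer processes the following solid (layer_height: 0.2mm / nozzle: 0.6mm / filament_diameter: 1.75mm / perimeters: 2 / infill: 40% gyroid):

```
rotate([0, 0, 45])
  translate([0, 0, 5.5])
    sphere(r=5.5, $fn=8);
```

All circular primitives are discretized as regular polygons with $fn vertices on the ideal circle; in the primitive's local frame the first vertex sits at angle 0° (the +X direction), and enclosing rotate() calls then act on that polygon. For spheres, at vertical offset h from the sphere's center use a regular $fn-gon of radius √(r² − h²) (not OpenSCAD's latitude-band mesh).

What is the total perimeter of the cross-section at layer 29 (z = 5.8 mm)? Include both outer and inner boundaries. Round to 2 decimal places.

At z = 5.8 mm: the sphere: section is a regular 8-gon, circumradius = √(r²−h²) = √(5.5²−0.3²) = 5.492 (perimeter = 2·8·5.492·sin(180°/8) = 33.63 mm); (whole slice rotated 45° about Z — lengths, areas and connectivity unchanged). Overall, the cross-section is a single solid region. Total boundary length (outer) = 33.63 mm.

33.63 mm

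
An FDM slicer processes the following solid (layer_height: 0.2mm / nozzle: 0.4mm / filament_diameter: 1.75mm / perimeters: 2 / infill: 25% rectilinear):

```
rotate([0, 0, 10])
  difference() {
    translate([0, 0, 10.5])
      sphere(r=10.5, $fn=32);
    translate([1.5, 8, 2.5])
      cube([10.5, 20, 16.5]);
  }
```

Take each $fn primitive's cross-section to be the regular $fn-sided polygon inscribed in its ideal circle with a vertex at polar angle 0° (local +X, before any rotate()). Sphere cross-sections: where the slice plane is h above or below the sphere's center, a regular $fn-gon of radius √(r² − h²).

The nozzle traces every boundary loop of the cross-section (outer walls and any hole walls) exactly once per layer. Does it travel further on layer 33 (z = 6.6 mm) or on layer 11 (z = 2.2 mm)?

Layer 33 (z = 6.6): the sphere: section is a regular 32-gon, circumradius = √(r²−h²) = √(10.5²−3.9²) = 9.749 (perimeter = 2·32·9.749·sin(180°/32) = 61.16 mm); the cube at (1.5, 8) (footprint 10.5×20) is included at this height (perimeter 61.00 mm); Taking the first minus the rest: starting from the r=10.5 sphere, the 10.5×20 cube at (1.5, 8) partially overlaps it — only the 3.93 mm² overlap (of its 210.00 mm²) is removed, clipping the outline — boundary = 62.41 mm; (whole slice rotated 10° about Z — lengths, areas and connectivity unchanged). So its perimeter = 62.41 mm. Layer 11 (z = 2.2): the sphere: section is a regular 32-gon, circumradius = √(r²−h²) = √(10.5²−8.3²) = 6.431 (perimeter = 2·32·6.431·sin(180°/32) = 40.34 mm); the cube at (1.5, 8) is absent (z outside [2.5, 19]); After the difference (first − rest): none of the subtracted shapes is present at this height, so the r=10.5 sphere is unchanged — boundary = 40.34 mm; (rotated 10° about Z; rotation is an isometry so areas/perimeters/island counts are preserved). So its perimeter = 40.34 mm. Layer 33 is larger (62.41 vs 40.34 mm).

layer 33 (z = 6.6 mm)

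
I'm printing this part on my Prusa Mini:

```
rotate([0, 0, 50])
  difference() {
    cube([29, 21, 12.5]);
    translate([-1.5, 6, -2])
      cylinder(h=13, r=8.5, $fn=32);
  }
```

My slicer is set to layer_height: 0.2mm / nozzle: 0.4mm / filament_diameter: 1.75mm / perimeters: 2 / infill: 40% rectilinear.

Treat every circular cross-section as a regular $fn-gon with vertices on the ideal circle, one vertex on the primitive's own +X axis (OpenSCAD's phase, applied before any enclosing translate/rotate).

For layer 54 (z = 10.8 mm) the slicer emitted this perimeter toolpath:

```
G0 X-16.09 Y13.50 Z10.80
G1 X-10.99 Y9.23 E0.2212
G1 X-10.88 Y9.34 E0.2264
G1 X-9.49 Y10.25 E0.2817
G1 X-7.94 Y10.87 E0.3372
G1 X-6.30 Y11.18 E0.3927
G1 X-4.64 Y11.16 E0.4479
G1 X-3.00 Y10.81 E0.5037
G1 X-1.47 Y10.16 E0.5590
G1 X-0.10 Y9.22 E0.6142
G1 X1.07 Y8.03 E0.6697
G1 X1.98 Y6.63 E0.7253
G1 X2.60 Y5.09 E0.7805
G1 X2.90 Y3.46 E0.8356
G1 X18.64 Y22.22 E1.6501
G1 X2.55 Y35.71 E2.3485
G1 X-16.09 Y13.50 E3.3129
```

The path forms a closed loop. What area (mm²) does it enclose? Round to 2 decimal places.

527.98 mm²

Apply the shoelace formula to the sequence of (X, Y) vertices; enclosed area = 527.98 mm².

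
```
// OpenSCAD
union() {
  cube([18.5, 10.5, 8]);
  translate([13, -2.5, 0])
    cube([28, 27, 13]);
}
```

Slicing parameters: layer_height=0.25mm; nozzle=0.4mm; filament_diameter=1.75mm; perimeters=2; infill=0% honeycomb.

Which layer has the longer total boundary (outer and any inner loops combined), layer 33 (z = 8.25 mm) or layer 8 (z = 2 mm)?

layer 8 (z = 2 mm)

Layer 33 (z = 8.25): the cube does not reach this height (z outside [0, 8]); the cube at (13, -2.5) (footprint 28×27) is included at this height (perimeter 110.00 mm); Combining (union): only the 28×27 cube at (13, -2.5) is present, so the union is just that shape — boundary = 110.00 mm. So its perimeter = 110.00 mm. Layer 8 (z = 2): the cube (footprint 18.5×10.5) is included at this height (perimeter 58.00 mm); the cube at (13, -2.5) is present — its section is the full 28×27 rectangle (perimeter 110.00 mm); Taking the union: the regions partially overlap (shared area 57.75 mm²), so the edge portions inside another operand are dropped and the merged outline is re-measured after clipping — boundary = 136.00 mm. So its perimeter = 136.00 mm. Layer 8 is larger (136.00 vs 110.00 mm).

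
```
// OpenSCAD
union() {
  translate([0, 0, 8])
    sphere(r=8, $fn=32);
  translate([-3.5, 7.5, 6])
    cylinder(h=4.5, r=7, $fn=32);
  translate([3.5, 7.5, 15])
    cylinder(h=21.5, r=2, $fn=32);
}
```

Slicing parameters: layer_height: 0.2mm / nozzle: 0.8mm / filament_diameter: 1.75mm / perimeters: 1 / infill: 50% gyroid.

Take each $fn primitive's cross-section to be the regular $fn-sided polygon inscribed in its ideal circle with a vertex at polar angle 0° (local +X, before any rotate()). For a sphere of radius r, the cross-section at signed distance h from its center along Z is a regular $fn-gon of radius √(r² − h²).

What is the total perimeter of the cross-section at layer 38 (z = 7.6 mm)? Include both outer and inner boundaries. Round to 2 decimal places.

At z = 7.6 mm: the r=8 sphere slices to a regular 32-gon of circumradius 7.990 (√(r²−h²) with h=0.4 from center) (perimeter = 2·32·7.990·sin(180°/32) = 50.12 mm); the cylinder at (-3.5, 7.5): section is a regular 32-gon, circumradius r=7 (perimeter = 2·32·7.000·sin(180°/32) = 43.91 mm); the cylinder at (3.5, 7.5) is absent (z outside [15, 36.5]); Taking the union: the regions partially overlap (shared area 58.08 mm²), so the edge portions inside another operand are dropped and the merged outline is re-measured after clipping — boundary = 64.70 mm. Overall, the cross-section is a single solid region. Total boundary length (outer) = 64.70 mm.

64.70 mm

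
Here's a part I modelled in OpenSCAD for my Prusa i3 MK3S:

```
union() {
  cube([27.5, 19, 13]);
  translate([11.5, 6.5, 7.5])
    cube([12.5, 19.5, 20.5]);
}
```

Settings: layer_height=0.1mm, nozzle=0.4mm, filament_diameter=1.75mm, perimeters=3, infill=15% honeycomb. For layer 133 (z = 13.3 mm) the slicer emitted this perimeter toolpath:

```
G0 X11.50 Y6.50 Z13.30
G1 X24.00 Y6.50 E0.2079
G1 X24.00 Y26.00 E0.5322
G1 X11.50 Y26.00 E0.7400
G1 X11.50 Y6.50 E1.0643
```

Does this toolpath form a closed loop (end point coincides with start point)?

Start point (G0): (11.50, 6.50). End point (last G1): the path returns to the start — closed.

yes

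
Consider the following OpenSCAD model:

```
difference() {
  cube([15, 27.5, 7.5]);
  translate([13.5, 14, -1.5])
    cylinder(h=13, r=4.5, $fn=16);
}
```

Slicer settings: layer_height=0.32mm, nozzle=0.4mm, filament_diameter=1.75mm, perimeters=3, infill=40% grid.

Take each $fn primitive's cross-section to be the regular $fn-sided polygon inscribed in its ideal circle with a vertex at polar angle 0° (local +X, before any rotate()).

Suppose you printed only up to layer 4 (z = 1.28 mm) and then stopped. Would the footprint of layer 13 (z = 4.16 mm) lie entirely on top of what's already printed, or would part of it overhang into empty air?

Compare the two slices. At z = 1.28: the 15×27.5 cube contributes its full rectangle (area 412.50 mm²); the cylinder at (13.5, 14): section is a regular 16-gon, circumradius r=4.5 (area = (16/2)·4.500²·sin(360°/16) = 61.99 mm²); Subtracting the remaining from the first: starting from the 15×27.5 cube (412.50 mm²), the r=4.5 cylinder at (13.5, 14) partially overlaps it — only the 44.05 mm² overlap (of its 61.99 mm²) is removed, clipping the outline — area = 368.45 mm². At z = 4.16: the cube is present — its section is the full 15×27.5 rectangle (area 412.50 mm²); the r=4.5 cylinder at (13.5, 14) contributes a regular 16-gon of circumradius 4.5 (area = (16/2)·4.500²·sin(360°/16) = 61.99 mm²); After the difference (first − rest): starting from the 15×27.5 cube (412.50 mm²), the r=4.5 cylinder at (13.5, 14) partially overlaps it — only the 44.05 mm² overlap (of its 61.99 mm²) is removed, clipping the outline — area = 368.45 mm². Checking containment: the cross-section at z = 4.16 is a subset of the cross-section at z = 1.28.

entirely on top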